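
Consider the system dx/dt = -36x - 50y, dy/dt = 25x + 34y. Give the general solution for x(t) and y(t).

Coefficient matrix A = [[-36, -50], [25, 34]].
Characteristic polynomial det(A - λI) = λ^2 + 2λ + 26 = 0.
Eigenvalues λ = -1 ± 5i (complex conjugate pair).
For λ=-1+5i: an eigenvector is (-3,2) - i(1,-1) = (-3 - i, 2 + i).
A real fundamental pair from Re and Im of e^((-1+5i)t)v: X_1 = e^(-t)(cos(5t)·(-3,2) + sin(5t)·(1,-1)), X_2 = e^(-t)(sin(5t)·(-3,2) - cos(5t)·(1,-1)).
General solution: C_1X_1 + C_2X_2.

x(t) = C_1e^(-t)sin(5t) - 3C_1e^(-t)cos(5t) - 3C_2e^(-t)sin(5t) - C_2e^(-t)cos(5t), y(t) = -C_1e^(-t)sin(5t) + 2C_1e^(-t)cos(5t) + 2C_2e^(-t)sin(5t) + C_2e^(-t)cos(5t)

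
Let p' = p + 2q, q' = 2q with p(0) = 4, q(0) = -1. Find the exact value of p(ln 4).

A = [[1,2],[0,2]]; eigenvalues λ = 2, 1.
Eigenvectors: (-2,-1) for λ=2, (-1,0) for λ=1.
From the initial condition, c_1 = 1, c_2 = -6.
p(ln 4) = (1)(4^2)(-2) + (-6)(4^1)(-1) = -8.

-8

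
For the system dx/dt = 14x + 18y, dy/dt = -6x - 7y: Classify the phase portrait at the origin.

unstable node

A = [[14,18],[-6,-7]]; det(A-λI) = λ^2 - 7λ + 10.
λ = 2, 5: both positive.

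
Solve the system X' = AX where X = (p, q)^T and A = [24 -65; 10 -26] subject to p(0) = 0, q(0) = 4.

Coefficient matrix A = [[24, -65], [10, -26]].
Characteristic polynomial det(A - λI) = λ^2 + 2λ + 26 = 0.
Eigenvalues λ = -1 ± 5i (complex conjugate pair).
For λ=-1+5i: an eigenvector is (2,1) - i(-3,-1) = (2 + 3i, 1 + i).
A real fundamental pair from Re and Im of e^((-1+5i)t)v: X_1 = e^(-t)(cos(5t)·(2,1) + sin(5t)·(-3,-1)), X_2 = e^(-t)(sin(5t)·(2,1) - cos(5t)·(-3,-1)).
General solution: C_1X_1 + C_2X_2.
Applying p(0)=0, q(0)=4 gives C_1=12, C_2=-8.

p(t) = -52e^(-t)sin(5t), q(t) = -20e^(-t)sin(5t) + 4e^(-t)cos(5t)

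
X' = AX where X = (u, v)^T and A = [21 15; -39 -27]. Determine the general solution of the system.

u(t) = C_1e^(-3t)sin(3t) + 2C_1e^(-3t)cos(3t) + 2C_2e^(-3t)sin(3t) - C_2e^(-3t)cos(3t), v(t) = -2C_1e^(-3t)sin(3t) - 3C_1e^(-3t)cos(3t) - 3C_2e^(-3t)sin(3t) + 2C_2e^(-3t)cos(3t)

Coefficient matrix A = [[21, 15], [-39, -27]].
Characteristic polynomial det(A - λI) = λ^2 + 6λ + 18 = 0.
Eigenvalues λ = -3 ± 3i (complex conjugate pair).
For λ=-3+3i: an eigenvector is (2,-3) - i(1,-2) = (2 - i, -3 + 2i).
A real fundamental pair from Re and Im of e^((-3+3i)t)v: X_1 = e^(-3t)(cos(3t)·(2,-3) + sin(3t)·(1,-2)), X_2 = e^(-3t)(sin(3t)·(2,-3) - cos(3t)·(1,-2)).
General solution: C_1X_1 + C_2X_2.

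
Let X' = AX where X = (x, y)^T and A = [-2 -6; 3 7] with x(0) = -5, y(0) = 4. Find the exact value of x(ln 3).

A = [[-2,-6],[3,7]]; eigenvalues λ = 1, 4.
Eigenvectors: (-2,1) for λ=1, (-1,1) for λ=4.
From the initial condition, c_1 = 1, c_2 = 3.
x(ln 3) = (1)(3^1)(-2) + (3)(3^4)(-1) = -249.

-249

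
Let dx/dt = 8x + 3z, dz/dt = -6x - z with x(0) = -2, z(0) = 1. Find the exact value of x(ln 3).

A = [[8,3],[-6,-1]]; eigenvalues λ = 2, 5.
Eigenvectors: (1,-2) for λ=2, (-1,1) for λ=5.
From the initial condition, c_1 = 1, c_2 = 3.
x(ln 3) = (1)(3^2)(1) + (3)(3^5)(-1) = -720.

-720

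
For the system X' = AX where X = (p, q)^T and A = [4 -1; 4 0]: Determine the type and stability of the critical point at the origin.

unstable improper node

A = [[4,-1],[4,0]]; det(A-λI) = λ^2 - 4λ + 4.
repeated λ = 2 with a single eigenvector.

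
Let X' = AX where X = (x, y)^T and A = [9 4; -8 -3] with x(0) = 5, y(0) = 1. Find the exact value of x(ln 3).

A = [[9,4],[-8,-3]]; eigenvalues λ = 5, 1.
Eigenvectors: (-1,1) for λ=5, (-1,2) for λ=1.
From the initial condition, c_1 = -11, c_2 = 6.
x(ln 3) = (-11)(3^5)(-1) + (6)(3^1)(-1) = 2655.

2655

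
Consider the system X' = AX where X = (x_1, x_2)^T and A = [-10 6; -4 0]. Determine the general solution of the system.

Coefficient matrix A = [[-10, 6], [-4, 0]].
Characteristic polynomial det(A - λI) = λ^2 + 10λ + 24 = 0.
Eigenvalues λ = -6, -4.
For λ=-6: (A-λI) row 1 is [-4, 6], so an eigenvector is (-3, -2).
For λ=-4: (A-λI) row 1 is [-6, 6], so an eigenvector is (1, 1).
General solution: C_1e^(-6t)(-3,-2) + C_2e^(-4t)(1,1).

x_1(t) = -3C_1e^(-6t) + C_2e^(-4t), x_2(t) = -2C_1e^(-6t) + C_2e^(-4t)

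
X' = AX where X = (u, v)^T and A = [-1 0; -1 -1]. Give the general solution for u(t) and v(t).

u(t) = -C_2e^(-t), v(t) = C_1e^(-t) + C_2te^(-t) + 3C_2e^(-t)

Coefficient matrix A = [[-1, 0], [-1, -1]].
Characteristic polynomial det(A - λI) = λ^2 + 2λ + 1 = 0.
Single eigenvalue λ = -1 with algebraic multiplicity 2.
Eigenvector v = (0,1); generalized eigenvector w with (A-λI)w=v is (-1,3).
General solution: e^(-t)[C_1·v + C_2·(t·v + w)].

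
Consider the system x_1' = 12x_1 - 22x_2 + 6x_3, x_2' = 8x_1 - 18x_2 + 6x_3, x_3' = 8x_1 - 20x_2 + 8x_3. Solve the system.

x_1(t) = -c_1e^(-4t) + 2c_2e^(4t) + c_3e^(2t), x_2(t) = -c_1e^(-4t) + c_2e^(4t) + c_3e^(2t), x_3(t) = -c_1e^(-4t) + c_2e^(4t) + 2c_3e^(2t)

Coefficient matrix A = [[12, -22, 6], [8, -18, 6], [8, -20, 8]].
det(A - λI) = 0 gives eigenvalues λ = -4, 4, 2.
For λ=-4: eigenvector (-1,-1,-1).
For λ=4: eigenvector (2,1,1).
For λ=2: eigenvector (1,1,2).
General solution: c_1e^(-4t)(-1,-1,-1) + c_2e^(4t)(2,1,1) + c_3e^(2t)(1,1,2).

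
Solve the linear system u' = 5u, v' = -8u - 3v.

Coefficient matrix A = [[5, 0], [-8, -3]].
Characteristic polynomial det(A - λI) = λ^2 - 2λ - 15 = 0.
Eigenvalues λ = 5, -3.
For λ=5: (A-λI) row 2 is [-8, -8], so an eigenvector is (-1, 1).
For λ=-3: (A-λI) row 1 is [8, 0], so an eigenvector is (0, -1).
General solution: K_1e^(5t)(-1,1) + K_2e^(-3t)(0,-1).

u(t) = -K_1e^(5t), v(t) = K_1e^(5t) - K_2e^(-3t)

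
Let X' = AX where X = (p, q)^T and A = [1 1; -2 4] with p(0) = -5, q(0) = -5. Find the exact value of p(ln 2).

A = [[1,1],[-2,4]]; eigenvalues λ = 2, 3.
Eigenvectors: (-1,-1) for λ=2, (-1,-2) for λ=3.
From the initial condition, c_1 = 5, c_2 = 0.
p(ln 2) = (5)(2^2)(-1) + (0)(2^3)(-1) = -20.

-20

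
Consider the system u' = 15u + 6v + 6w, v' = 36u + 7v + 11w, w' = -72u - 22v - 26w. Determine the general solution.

Coefficient matrix A = [[15, 6, 6], [36, 7, 11], [-72, -22, -26]].
det(A - λI) = 0 gives eigenvalues λ = -3, -4, 3.
For λ=-3: eigenvector (-1,-3,6).
For λ=-4: eigenvector (0,1,-1).
For λ=3: eigenvector (1,2,-4).
General solution: C_1e^(-3t)(-1,-3,6) + C_2e^(-4t)(0,1,-1) + C_3e^(3t)(1,2,-4).

u(t) = -C_1e^(-3t) + C_3e^(3t), v(t) = -3C_1e^(-3t) + C_2e^(-4t) + 2C_3e^(3t), w(t) = 6C_1e^(-3t) - C_2e^(-4t) - 4C_3e^(3t)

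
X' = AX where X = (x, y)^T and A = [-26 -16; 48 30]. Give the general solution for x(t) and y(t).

x(t) = -C_1e^(6t) - 2C_2e^(-2t), y(t) = 2C_1e^(6t) + 3C_2e^(-2t)

Coefficient matrix A = [[-26, -16], [48, 30]].
Characteristic polynomial det(A - λI) = λ^2 - 4λ - 12 = 0.
Eigenvalues λ = 6, -2.
For λ=6: (A-λI) row 1 is [-32, -16], so an eigenvector is (-1, 2).
For λ=-2: (A-λI) row 1 is [-24, -16], so an eigenvector is (-2, 3).
General solution: C_1e^(6t)(-1,2) + C_2e^(-2t)(-2,3).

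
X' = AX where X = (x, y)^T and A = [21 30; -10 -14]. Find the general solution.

x(t) = -3C_1e^(t) - 2C_2e^(6t), y(t) = 2C_1e^(t) + C_2e^(6t)

Coefficient matrix A = [[21, 30], [-10, -14]].
Characteristic polynomial det(A - λI) = λ^2 - 7λ + 6 = 0.
Eigenvalues λ = 1, 6.
For λ=1: (A-λI) row 1 is [20, 30], so an eigenvector is (-3, 2).
For λ=6: (A-λI) row 1 is [15, 30], so an eigenvector is (-2, 1).
General solution: C_1e^(t)(-3,2) + C_2e^(6t)(-2,1).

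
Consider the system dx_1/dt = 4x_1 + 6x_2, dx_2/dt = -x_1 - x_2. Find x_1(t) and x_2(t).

Coefficient matrix A = [[4, 6], [-1, -1]].
Characteristic polynomial det(A - λI) = λ^2 - 3λ + 2 = 0.
Eigenvalues λ = 2, 1.
For λ=2: (A-λI) row 1 is [2, 6], so an eigenvector is (-3, 1).
For λ=1: (A-λI) row 1 is [3, 6], so an eigenvector is (-2, 1).
General solution: K_1e^(2t)(-3,1) + K_2e^(t)(-2,1).

x_1(t) = -3K_1e^(2t) - 2K_2e^(t), x_2(t) = K_1e^(2t) + K_2e^(t)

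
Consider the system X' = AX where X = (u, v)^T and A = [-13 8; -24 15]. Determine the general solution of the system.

u(t) = 2K_1e^(-t) - K_2e^(3t), v(t) = 3K_1e^(-t) - 2K_2e^(3t)

Coefficient matrix A = [[-13, 8], [-24, 15]].
Characteristic polynomial det(A - λI) = λ^2 - 2λ - 3 = 0.
Eigenvalues λ = -1, 3.
For λ=-1: (A-λI) row 1 is [-12, 8], so an eigenvector is (2, 3).
For λ=3: (A-λI) row 1 is [-16, 8], so an eigenvector is (-1, -2).
General solution: K_1e^(-t)(2,3) + K_2e^(3t)(-1,-2).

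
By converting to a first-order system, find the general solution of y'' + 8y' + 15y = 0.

y(t) = K_1e^(-5t) + K_2e^(-3t)

Let x_1 = y, x_2 = y'. Then x_1' = x_2 and x_2' = -15x_1 - 8x_2.
A = [[0,1],[-15,-8]]; det(A-λI) = λ^2 + 8λ + 15.
Eigenvalues λ = -5, -3 with eigenvectors (1,-5), (1,-3).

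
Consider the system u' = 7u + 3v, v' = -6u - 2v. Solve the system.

Coefficient matrix A = [[7, 3], [-6, -2]].
Characteristic polynomial det(A - λI) = λ^2 - 5λ + 4 = 0.
Eigenvalues λ = 4, 1.
For λ=4: (A-λI) row 1 is [3, 3], so an eigenvector is (1, -1).
For λ=1: (A-λI) row 1 is [6, 3], so an eigenvector is (1, -2).
General solution: C_1e^(4t)(1,-1) + C_2e^(t)(1,-2).

u(t) = C_1e^(4t) + C_2e^(t), v(t) = -C_1e^(4t) - 2C_2e^(t)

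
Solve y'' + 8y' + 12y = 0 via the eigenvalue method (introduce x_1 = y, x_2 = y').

Let x_1 = y, x_2 = y'. Then x_1' = x_2 and x_2' = -12x_1 - 8x_2.
A = [[0,1],[-12,-8]]; det(A-λI) = λ^2 + 8λ + 12.
Eigenvalues λ = -6, -2 with eigenvectors (1,-6), (1,-2).

y(t) = C_1e^(-6t) + C_2e^(-2t)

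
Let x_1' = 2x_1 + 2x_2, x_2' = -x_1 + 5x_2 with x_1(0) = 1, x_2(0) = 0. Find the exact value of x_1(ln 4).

A = [[2,2],[-1,5]]; eigenvalues λ = 3, 4.
Eigenvectors: (-2,-1) for λ=3, (1,1) for λ=4.
From the initial condition, c_1 = -1, c_2 = -1.
x_1(ln 4) = (-1)(4^3)(-2) + (-1)(4^4)(1) = -128.

-128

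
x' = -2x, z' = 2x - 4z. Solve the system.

x(t) = -C_1e^(-2t), z(t) = -C_1e^(-2t) + C_2e^(-4t)

Coefficient matrix A = [[-2, 0], [2, -4]].
Characteristic polynomial det(A - λI) = λ^2 + 6λ + 8 = 0.
Eigenvalues λ = -2, -4.
For λ=-2: (A-λI) row 2 is [2, -2], so an eigenvector is (-1, -1).
For λ=-4: (A-λI) row 1 is [2, 0], so an eigenvector is (0, 1).
General solution: C_1e^(-2t)(-1,-1) + C_2e^(-4t)(0,1).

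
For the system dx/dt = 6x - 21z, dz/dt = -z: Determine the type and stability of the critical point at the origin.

A = [[6,-21],[0,-1]]; det(A-λI) = λ^2 - 5λ - 6.
λ = -1, 6: opposite signs.

saddle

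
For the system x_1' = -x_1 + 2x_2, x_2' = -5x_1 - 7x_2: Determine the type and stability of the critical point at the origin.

A = [[-1,2],[-5,-7]]; det(A-λI) = λ^2 + 8λ + 17.
λ = -4 ± i: negative real part.

stable spiral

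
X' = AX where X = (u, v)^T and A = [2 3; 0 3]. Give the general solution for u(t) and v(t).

Coefficient matrix A = [[2, 3], [0, 3]].
Characteristic polynomial det(A - λI) = λ^2 - 5λ + 6 = 0.
Eigenvalues λ = 3, 2.
For λ=3: (A-λI) row 1 is [-1, 3], so an eigenvector is (-3, -1).
For λ=2: (A-λI) row 1 is [0, 3], so an eigenvector is (1, 0).
General solution: K_1e^(3t)(-3,-1) + K_2e^(2t)(1,0).

u(t) = -3K_1e^(3t) + K_2e^(2t), v(t) = -K_1e^(3t)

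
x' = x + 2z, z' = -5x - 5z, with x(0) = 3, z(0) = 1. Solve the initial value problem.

x(t) = 11e^(-2t)sin(t) + 3e^(-2t)cos(t), z(t) = -18e^(-2t)sin(t) + e^(-2t)cos(t)

Coefficient matrix A = [[1, 2], [-5, -5]].
Characteristic polynomial det(A - λI) = λ^2 + 4λ + 5 = 0.
Eigenvalues λ = -2 ± i (complex conjugate pair).
For λ=-2+i: an eigenvector is (-1,1) - i(-1,2) = (-1 + i, 1 - 2i).
A real fundamental pair from Re and Im of e^((-2+i)t)v: X_1 = e^(-2t)(cos(t)·(-1,1) + sin(t)·(-1,2)), X_2 = e^(-2t)(sin(t)·(-1,1) - cos(t)·(-1,2)).
General solution: c_1X_1 + c_2X_2.
Applying x(0)=3, z(0)=1 gives c_1=-7, c_2=-4.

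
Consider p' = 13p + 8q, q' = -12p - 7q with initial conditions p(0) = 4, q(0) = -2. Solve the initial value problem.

p(t) = 8e^(5t) - 4e^(t), q(t) = -8e^(5t) + 6e^(t)

Coefficient matrix A = [[13, 8], [-12, -7]].
Characteristic polynomial det(A - λI) = λ^2 - 6λ + 5 = 0.
Eigenvalues λ = 5, 1.
For λ=5: (A-λI) row 1 is [8, 8], so an eigenvector is (1, -1).
For λ=1: (A-λI) row 1 is [12, 8], so an eigenvector is (-2, 3).
General solution: c_1e^(5t)(1,-1) + c_2e^(t)(-2,3).
Applying p(0)=4, q(0)=-2 gives c_1=8, c_2=2.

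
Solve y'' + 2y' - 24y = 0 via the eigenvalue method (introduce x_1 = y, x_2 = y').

y(t) = K_1e^(-6t) + K_2e^(4t)

Let x_1 = y, x_2 = y'. Then x_1' = x_2 and x_2' = 24x_1 - 2x_2.
A = [[0,1],[24,-2]]; det(A-λI) = λ^2 + 2λ - 24.
Eigenvalues λ = -6, 4 with eigenvectors (1,-6), (1,4).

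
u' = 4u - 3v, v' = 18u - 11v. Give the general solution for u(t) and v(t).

u(t) = -C_1e^(-2t) - C_2e^(-5t), v(t) = -2C_1e^(-2t) - 3C_2e^(-5t)

Coefficient matrix A = [[4, -3], [18, -11]].
Characteristic polynomial det(A - λI) = λ^2 + 7λ + 10 = 0.
Eigenvalues λ = -2, -5.
For λ=-2: (A-λI) row 1 is [6, -3], so an eigenvector is (-1, -2).
For λ=-5: (A-λI) row 1 is [9, -3], so an eigenvector is (-1, -3).
General solution: C_1e^(-2t)(-1,-2) + C_2e^(-5t)(-1,-3).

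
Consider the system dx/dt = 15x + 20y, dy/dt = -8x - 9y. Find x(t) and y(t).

Coefficient matrix A = [[15, 20], [-8, -9]].
Characteristic polynomial det(A - λI) = λ^2 - 6λ + 25 = 0.
Eigenvalues λ = 3 ± 4i (complex conjugate pair).
For λ=3+4i: an eigenvector is (2,-1) - i(1,-1) = (2 - i, -1 + i).
A real fundamental pair from Re and Im of e^((3+4i)t)v: X_1 = e^(3t)(cos(4t)·(2,-1) + sin(4t)·(1,-1)), X_2 = e^(3t)(sin(4t)·(2,-1) - cos(4t)·(1,-1)).
General solution: C_1X_1 + C_2X_2.

x(t) = C_1e^(3t)sin(4t) + 2C_1e^(3t)cos(4t) + 2C_2e^(3t)sin(4t) - C_2e^(3t)cos(4t), y(t) = -C_1e^(3t)sin(4t) - C_1e^(3t)cos(4t) - C_2e^(3t)sin(4t) + C_2e^(3t)cos(4t)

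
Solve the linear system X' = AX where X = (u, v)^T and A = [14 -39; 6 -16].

u(t) = -2K_1e^(-t)sin(3t) - 3K_1e^(-t)cos(3t) - 3K_2e^(-t)sin(3t) + 2K_2e^(-t)cos(3t), v(t) = -K_1e^(-t)sin(3t) - K_1e^(-t)cos(3t) - K_2e^(-t)sin(3t) + K_2e^(-t)cos(3t)

Coefficient matrix A = [[14, -39], [6, -16]].
Characteristic polynomial det(A - λI) = λ^2 + 2λ + 10 = 0.
Eigenvalues λ = -1 ± 3i (complex conjugate pair).
For λ=-1+3i: an eigenvector is (-3,-1) - i(-2,-1) = (-3 + 2i, -1 + i).
A real fundamental pair from Re and Im of e^((-1+3i)t)v: X_1 = e^(-t)(cos(3t)·(-3,-1) + sin(3t)·(-2,-1)), X_2 = e^(-t)(sin(3t)·(-3,-1) - cos(3t)·(-2,-1)).
General solution: K_1X_1 + K_2X_2.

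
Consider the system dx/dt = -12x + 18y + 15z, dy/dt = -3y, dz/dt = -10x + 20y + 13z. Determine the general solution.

x(t) = -C_1e^(3t) + 3C_2e^(-2t) + 2C_3e^(-3t), y(t) = C_3e^(-3t), z(t) = -C_1e^(3t) + 2C_2e^(-2t)

Coefficient matrix A = [[-12, 18, 15], [0, -3, 0], [-10, 20, 13]].
det(A - λI) = 0 gives eigenvalues λ = 3, -2, -3.
For λ=3: eigenvector (-1,0,-1).
For λ=-2: eigenvector (3,0,2).
For λ=-3: eigenvector (2,1,0).
General solution: C_1e^(3t)(-1,0,-1) + C_2e^(-2t)(3,0,2) + C_3e^(-3t)(2,1,0).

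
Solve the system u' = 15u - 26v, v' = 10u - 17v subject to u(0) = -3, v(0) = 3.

Coefficient matrix A = [[15, -26], [10, -17]].
Characteristic polynomial det(A - λI) = λ^2 + 2λ + 5 = 0.
Eigenvalues λ = -1 ± 2i (complex conjugate pair).
For λ=-1+2i: an eigenvector is (3,2) - i(-2,-1) = (3 + 2i, 2 + i).
A real fundamental pair from Re and Im of e^((-1+2i)t)v: X_1 = e^(-t)(cos(2t)·(3,2) + sin(2t)·(-2,-1)), X_2 = e^(-t)(sin(2t)·(3,2) - cos(2t)·(-2,-1)).
General solution: K_1X_1 + K_2X_2.
Applying u(0)=-3, v(0)=3 gives K_1=9, K_2=-15.

u(t) = -63e^(-t)sin(2t) - 3e^(-t)cos(2t), v(t) = -39e^(-t)sin(2t) + 3e^(-t)cos(2t)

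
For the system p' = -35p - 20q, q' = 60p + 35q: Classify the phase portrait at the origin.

saddle

A = [[-35,-20],[60,35]]; det(A-λI) = λ^2 - 25.
λ = 5, -5: opposite signs.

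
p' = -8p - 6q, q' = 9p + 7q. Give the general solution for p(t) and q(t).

p(t) = 2C_1e^(t) - C_2e^(-2t), q(t) = -3C_1e^(t) + C_2e^(-2t)

Coefficient matrix A = [[-8, -6], [9, 7]].
Characteristic polynomial det(A - λI) = λ^2 + λ - 2 = 0.
Eigenvalues λ = 1, -2.
For λ=1: (A-λI) row 1 is [-9, -6], so an eigenvector is (2, -3).
For λ=-2: (A-λI) row 1 is [-6, -6], so an eigenvector is (-1, 1).
General solution: C_1e^(t)(2,-3) + C_2e^(-2t)(-1,1).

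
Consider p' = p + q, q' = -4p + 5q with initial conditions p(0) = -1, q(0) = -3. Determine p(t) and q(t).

p(t) = -te^(3t) - e^(3t), q(t) = -2te^(3t) - 3e^(3t)

Coefficient matrix A = [[1, 1], [-4, 5]].
Characteristic polynomial det(A - λI) = λ^2 - 6λ + 9 = 0.
Single eigenvalue λ = 3 with algebraic multiplicity 2.
Eigenvector v = (1,2); generalized eigenvector w with (A-λI)w=v is (1,3).
General solution: e^(3t)[c_1·v + c_2·(t·v + w)].
Applying p(0)=-1, q(0)=-3 gives c_1=0, c_2=-1.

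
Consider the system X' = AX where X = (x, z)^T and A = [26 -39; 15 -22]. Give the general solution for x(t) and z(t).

Coefficient matrix A = [[26, -39], [15, -22]].
Characteristic polynomial det(A - λI) = λ^2 - 4λ + 13 = 0.
Eigenvalues λ = 2 ± 3i (complex conjugate pair).
For λ=2+3i: an eigenvector is (-2,-1) - i(-3,-2) = (-2 + 3i, -1 + 2i).
A real fundamental pair from Re and Im of e^((2+3i)t)v: X_1 = e^(2t)(cos(3t)·(-2,-1) + sin(3t)·(-3,-2)), X_2 = e^(2t)(sin(3t)·(-2,-1) - cos(3t)·(-3,-2)).
General solution: c_1X_1 + c_2X_2.

x(t) = -3c_1e^(2t)sin(3t) - 2c_1e^(2t)cos(3t) - 2c_2e^(2t)sin(3t) + 3c_2e^(2t)cos(3t), z(t) = -2c_1e^(2t)sin(3t) - c_1e^(2t)cos(3t) - c_2e^(2t)sin(3t) + 2c_2e^(2t)cos(3t)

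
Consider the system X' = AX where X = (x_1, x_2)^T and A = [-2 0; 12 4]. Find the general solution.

Coefficient matrix A = [[-2, 0], [12, 4]].
Characteristic polynomial det(A - λI) = λ^2 - 2λ - 8 = 0.
Eigenvalues λ = 4, -2.
For λ=4: (A-λI) row 1 is [-6, 0], so an eigenvector is (0, 1).
For λ=-2: (A-λI) row 2 is [12, 6], so an eigenvector is (-1, 2).
General solution: c_1e^(4t)(0,1) + c_2e^(-2t)(-1,2).

x_1(t) = -c_2e^(-2t), x_2(t) = c_1e^(4t) + 2c_2e^(-2t)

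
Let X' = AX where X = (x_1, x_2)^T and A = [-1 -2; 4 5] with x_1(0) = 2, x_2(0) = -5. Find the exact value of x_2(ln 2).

A = [[-1,-2],[4,5]]; eigenvalues λ = 1, 3.
Eigenvectors: (-1,1) for λ=1, (-1,2) for λ=3.
From the initial condition, c_1 = 1, c_2 = -3.
x_2(ln 2) = (1)(2^1)(1) + (-3)(2^3)(2) = -46.

-46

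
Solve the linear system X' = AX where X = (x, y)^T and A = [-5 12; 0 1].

Coefficient matrix A = [[-5, 12], [0, 1]].
Characteristic polynomial det(A - λI) = λ^2 + 4λ - 5 = 0.
Eigenvalues λ = -5, 1.
For λ=-5: (A-λI) row 1 is [0, 12], so an eigenvector is (1, 0).
For λ=1: (A-λI) row 1 is [-6, 12], so an eigenvector is (-2, -1).
General solution: C_1e^(-5t)(1,0) + C_2e^(t)(-2,-1).

x(t) = C_1e^(-5t) - 2C_2e^(t), y(t) = -C_2e^(t)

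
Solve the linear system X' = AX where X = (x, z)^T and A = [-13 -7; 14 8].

Coefficient matrix A = [[-13, -7], [14, 8]].
Characteristic polynomial det(A - λI) = λ^2 + 5λ - 6 = 0.
Eigenvalues λ = 1, -6.
For λ=1: (A-λI) row 1 is [-14, -7], so an eigenvector is (1, -2).
For λ=-6: (A-λI) row 1 is [-7, -7], so an eigenvector is (-1, 1).
General solution: C_1e^(t)(1,-2) + C_2e^(-6t)(-1,1).

x(t) = C_1e^(t) - C_2e^(-6t), z(t) = -2C_1e^(t) + C_2e^(-6t)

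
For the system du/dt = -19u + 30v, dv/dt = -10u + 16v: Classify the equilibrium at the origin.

saddle

A = [[-19,30],[-10,16]]; det(A-λI) = λ^2 + 3λ - 4.
λ = -4, 1: opposite signs.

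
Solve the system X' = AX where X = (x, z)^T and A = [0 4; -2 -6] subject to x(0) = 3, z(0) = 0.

x(t) = 6e^(-2t) - 3e^(-4t), z(t) = -3e^(-2t) + 3e^(-4t)

Coefficient matrix A = [[0, 4], [-2, -6]].
Characteristic polynomial det(A - λI) = λ^2 + 6λ + 8 = 0.
Eigenvalues λ = -4, -2.
For λ=-4: (A-λI) row 1 is [4, 4], so an eigenvector is (-1, 1).
For λ=-2: (A-λI) row 1 is [2, 4], so an eigenvector is (2, -1).
General solution: c_1e^(-4t)(-1,1) + c_2e^(-2t)(2,-1).
Applying x(0)=3, z(0)=0 gives c_1=3, c_2=3.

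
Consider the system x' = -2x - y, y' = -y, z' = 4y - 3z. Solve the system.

Coefficient matrix A = [[-2, -1, 0], [0, -1, 0], [0, 4, -3]].
det(A - λI) = 0 gives eigenvalues λ = -2, -1, -3.
For λ=-2: eigenvector (1,0,0).
For λ=-1: eigenvector (-1,1,2).
For λ=-3: eigenvector (0,0,1).
General solution: K_1e^(-2t)(1,0,0) + K_2e^(-t)(-1,1,2) + K_3e^(-3t)(0,0,1).

x(t) = K_1e^(-2t) - K_2e^(-t), y(t) = K_2e^(-t), z(t) = 2K_2e^(-t) + K_3e^(-3t)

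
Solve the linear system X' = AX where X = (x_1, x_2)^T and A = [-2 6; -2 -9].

Coefficient matrix A = [[-2, 6], [-2, -9]].
Characteristic polynomial det(A - λI) = λ^2 + 11λ + 30 = 0.
Eigenvalues λ = -6, -5.
For λ=-6: (A-λI) row 1 is [4, 6], so an eigenvector is (3, -2).
For λ=-5: (A-λI) row 1 is [3, 6], so an eigenvector is (-2, 1).
General solution: K_1e^(-6t)(3,-2) + K_2e^(-5t)(-2,1).

x_1(t) = 3K_1e^(-6t) - 2K_2e^(-5t), x_2(t) = -2K_1e^(-6t) + K_2e^(-5t)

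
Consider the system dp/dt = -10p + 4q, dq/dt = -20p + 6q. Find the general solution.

p(t) = -c_1e^(-2t)sin(4t) + c_2e^(-2t)cos(4t), q(t) = -2c_1e^(-2t)sin(4t) - c_1e^(-2t)cos(4t) - c_2e^(-2t)sin(4t) + 2c_2e^(-2t)cos(4t)

Coefficient matrix A = [[-10, 4], [-20, 6]].
Characteristic polynomial det(A - λI) = λ^2 + 4λ + 20 = 0.
Eigenvalues λ = -2 ± 4i (complex conjugate pair).
For λ=-2+4i: an eigenvector is (0,-1) - i(-1,-2) = (0 + i, -1 + 2i).
A real fundamental pair from Re and Im of e^((-2+4i)t)v: X_1 = e^(-2t)(cos(4t)·(0,-1) + sin(4t)·(-1,-2)), X_2 = e^(-2t)(sin(4t)·(0,-1) - cos(4t)·(-1,-2)).
General solution: c_1X_1 + c_2X_2.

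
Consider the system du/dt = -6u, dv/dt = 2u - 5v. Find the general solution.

u(t) = -C_1e^(-6t), v(t) = 2C_1e^(-6t) - C_2e^(-5t)

Coefficient matrix A = [[-6, 0], [2, -5]].
Characteristic polynomial det(A - λI) = λ^2 + 11λ + 30 = 0.
Eigenvalues λ = -6, -5.
For λ=-6: (A-λI) row 2 is [2, 1], so an eigenvector is (-1, 2).
For λ=-5: (A-λI) row 1 is [-1, 0], so an eigenvector is (0, -1).
General solution: C_1e^(-6t)(-1,2) + C_2e^(-5t)(0,-1).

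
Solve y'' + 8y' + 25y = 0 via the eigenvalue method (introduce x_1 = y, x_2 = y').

Let x_1 = y, x_2 = y'. Then x_1' = x_2 and x_2' = -25x_1 - 8x_2.
A = [[0,1],[-25,-8]]; det(A-λI) = λ^2 + 8λ + 25.
Eigenvalues λ = -4 ± 3i.

y(t) = K_1e^(-4t)cos(3t) + K_2e^(-4t)sin(3t)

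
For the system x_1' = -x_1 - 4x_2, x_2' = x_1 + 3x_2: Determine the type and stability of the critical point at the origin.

A = [[-1,-4],[1,3]]; det(A-λI) = λ^2 - 2λ + 1.
repeated λ = 1 with a single eigenvector.

unstable improper node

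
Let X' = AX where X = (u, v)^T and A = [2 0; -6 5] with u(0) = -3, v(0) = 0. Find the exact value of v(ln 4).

6048

A = [[2,0],[-6,5]]; eigenvalues λ = 5, 2.
Eigenvectors: (0,1) for λ=5, (-1,-2) for λ=2.
From the initial condition, c_1 = 6, c_2 = 3.
v(ln 4) = (6)(4^5)(1) + (3)(4^2)(-2) = 6048.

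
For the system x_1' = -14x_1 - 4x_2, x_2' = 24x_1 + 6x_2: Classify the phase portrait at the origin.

stable node

A = [[-14,-4],[24,6]]; det(A-λI) = λ^2 + 8λ + 12.
λ = -6, -2: both negative.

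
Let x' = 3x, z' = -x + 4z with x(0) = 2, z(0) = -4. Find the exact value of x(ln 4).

128

A = [[3,0],[-1,4]]; eigenvalues λ = 4, 3.
Eigenvectors: (0,1) for λ=4, (-1,-1) for λ=3.
From the initial condition, c_1 = -6, c_2 = -2.
x(ln 4) = (-6)(4^4)(0) + (-2)(4^3)(-1) = 128.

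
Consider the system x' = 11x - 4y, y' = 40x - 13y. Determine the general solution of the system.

x(t) = -c_1e^(-t)cos(4t) - c_2e^(-t)sin(4t), y(t) = -c_1e^(-t)sin(4t) - 3c_1e^(-t)cos(4t) - 3c_2e^(-t)sin(4t) + c_2e^(-t)cos(4t)

Coefficient matrix A = [[11, -4], [40, -13]].
Characteristic polynomial det(A - λI) = λ^2 + 2λ + 17 = 0.
Eigenvalues λ = -1 ± 4i (complex conjugate pair).
For λ=-1+4i: an eigenvector is (-1,-3) - i(0,-1) = (-1, -3 + i).
A real fundamental pair from Re and Im of e^((-1+4i)t)v: X_1 = e^(-t)(cos(4t)·(-1,-3) + sin(4t)·(0,-1)), X_2 = e^(-t)(sin(4t)·(-1,-3) - cos(4t)·(0,-1)).
General solution: c_1X_1 + c_2X_2.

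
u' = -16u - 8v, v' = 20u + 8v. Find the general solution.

u(t) = -K_1e^(-4t)sin(4t) + K_1e^(-4t)cos(4t) + K_2e^(-4t)sin(4t) + K_2e^(-4t)cos(4t), v(t) = 2K_1e^(-4t)sin(4t) - K_1e^(-4t)cos(4t) - K_2e^(-4t)sin(4t) - 2K_2e^(-4t)cos(4t)

Coefficient matrix A = [[-16, -8], [20, 8]].
Characteristic polynomial det(A - λI) = λ^2 + 8λ + 32 = 0.
Eigenvalues λ = -4 ± 4i (complex conjugate pair).
For λ=-4+4i: an eigenvector is (1,-1) - i(-1,2) = (1 + i, -1 - 2i).
A real fundamental pair from Re and Im of e^((-4+4i)t)v: X_1 = e^(-4t)(cos(4t)·(1,-1) + sin(4t)·(-1,2)), X_2 = e^(-4t)(sin(4t)·(1,-1) - cos(4t)·(-1,2)).
General solution: K_1X_1 + K_2X_2.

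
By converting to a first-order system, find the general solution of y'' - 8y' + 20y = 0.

y(t) = C_1e^(4t)cos(2t) + C_2e^(4t)sin(2t)

Let x_1 = y, x_2 = y'. Then x_1' = x_2 and x_2' = -20x_1 + 8x_2.
A = [[0,1],[-20,8]]; det(A-λI) = λ^2 - 8λ + 20.
Eigenvalues λ = 4 ± 2i.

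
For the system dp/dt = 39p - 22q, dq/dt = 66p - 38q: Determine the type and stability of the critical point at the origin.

saddle

A = [[39,-22],[66,-38]]; det(A-λI) = λ^2 - λ - 30.
λ = 6, -5: opposite signs.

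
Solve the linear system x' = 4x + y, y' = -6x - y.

x(t) = K_1e^(t) + K_2e^(2t), y(t) = -3K_1e^(t) - 2K_2e^(2t)

Coefficient matrix A = [[4, 1], [-6, -1]].
Characteristic polynomial det(A - λI) = λ^2 - 3λ + 2 = 0.
Eigenvalues λ = 1, 2.
For λ=1: (A-λI) row 1 is [3, 1], so an eigenvector is (1, -3).
For λ=2: (A-λI) row 1 is [2, 1], so an eigenvector is (1, -2).
General solution: K_1e^(t)(1,-3) + K_2e^(2t)(1,-2).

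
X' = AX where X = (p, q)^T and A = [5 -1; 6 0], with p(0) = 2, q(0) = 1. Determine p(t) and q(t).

Coefficient matrix A = [[5, -1], [6, 0]].
Characteristic polynomial det(A - λI) = λ^2 - 5λ + 6 = 0.
Eigenvalues λ = 2, 3.
For λ=2: (A-λI) row 1 is [3, -1], so an eigenvector is (-1, -3).
For λ=3: (A-λI) row 1 is [2, -1], so an eigenvector is (1, 2).
General solution: c_1e^(2t)(-1,-3) + c_2e^(3t)(1,2).
Applying p(0)=2, q(0)=1 gives c_1=3, c_2=5.

p(t) = 5e^(3t) - 3e^(2t), q(t) = 10e^(3t) - 9e^(2t)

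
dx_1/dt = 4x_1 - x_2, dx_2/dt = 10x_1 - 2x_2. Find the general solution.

Coefficient matrix A = [[4, -1], [10, -2]].
Characteristic polynomial det(A - λI) = λ^2 - 2λ + 2 = 0.
Eigenvalues λ = 1 ± i (complex conjugate pair).
For λ=1+i: an eigenvector is (1,3) - i(0,1) = (1, 3 - i).
A real fundamental pair from Re and Im of e^((1+i)t)v: X_1 = e^(t)(cos(t)·(1,3) + sin(t)·(0,1)), X_2 = e^(t)(sin(t)·(1,3) - cos(t)·(0,1)).
General solution: C_1X_1 + C_2X_2.

x_1(t) = C_1e^(t)cos(t) + C_2e^(t)sin(t), x_2(t) = C_1e^(t)sin(t) + 3C_1e^(t)cos(t) + 3C_2e^(t)sin(t) - C_2e^(t)cos(t)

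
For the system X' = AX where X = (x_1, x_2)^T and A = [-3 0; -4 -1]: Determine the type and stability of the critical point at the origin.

stable node

A = [[-3,0],[-4,-1]]; det(A-λI) = λ^2 + 4λ + 3.
λ = -1, -3: both negative.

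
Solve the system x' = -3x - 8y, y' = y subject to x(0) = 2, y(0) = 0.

x(t) = 2e^(-3t), y(t) = 0

Coefficient matrix A = [[-3, -8], [0, 1]].
Characteristic polynomial det(A - λI) = λ^2 + 2λ - 3 = 0.
Eigenvalues λ = 1, -3.
For λ=1: (A-λI) row 1 is [-4, -8], so an eigenvector is (-2, 1).
For λ=-3: (A-λI) row 1 is [0, -8], so an eigenvector is (1, 0).
General solution: c_1e^(t)(-2,1) + c_2e^(-3t)(1,0).
Applying x(0)=2, y(0)=0 gives c_1=0, c_2=2.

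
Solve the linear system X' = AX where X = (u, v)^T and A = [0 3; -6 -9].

u(t) = K_1e^(-3t) - K_2e^(-6t), v(t) = -K_1e^(-3t) + 2K_2e^(-6t)

Coefficient matrix A = [[0, 3], [-6, -9]].
Characteristic polynomial det(A - λI) = λ^2 + 9λ + 18 = 0.
Eigenvalues λ = -3, -6.
For λ=-3: (A-λI) row 1 is [3, 3], so an eigenvector is (1, -1).
For λ=-6: (A-λI) row 1 is [6, 3], so an eigenvector is (-1, 2).
General solution: K_1e^(-3t)(1,-1) + K_2e^(-6t)(-1,2).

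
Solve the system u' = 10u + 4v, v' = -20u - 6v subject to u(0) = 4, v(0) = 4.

u(t) = 12e^(2t)sin(4t) + 4e^(2t)cos(4t), v(t) = -28e^(2t)sin(4t) + 4e^(2t)cos(4t)

Coefficient matrix A = [[10, 4], [-20, -6]].
Characteristic polynomial det(A - λI) = λ^2 - 4λ + 20 = 0.
Eigenvalues λ = 2 ± 4i (complex conjugate pair).
For λ=2+4i: an eigenvector is (0,-1) - i(-1,2) = (0 + i, -1 - 2i).
A real fundamental pair from Re and Im of e^((2+4i)t)v: X_1 = e^(2t)(cos(4t)·(0,-1) + sin(4t)·(-1,2)), X_2 = e^(2t)(sin(4t)·(0,-1) - cos(4t)·(-1,2)).
General solution: K_1X_1 + K_2X_2.
Applying u(0)=4, v(0)=4 gives K_1=-12, K_2=4.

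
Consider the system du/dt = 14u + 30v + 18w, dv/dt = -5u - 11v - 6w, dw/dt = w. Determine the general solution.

Coefficient matrix A = [[14, 30, 18], [-5, -11, -6], [0, 0, 1]].
det(A - λI) = 0 gives eigenvalues λ = 1, -1, 4.
For λ=1: eigenvector (-6,2,1).
For λ=-1: eigenvector (-2,1,0).
For λ=4: eigenvector (3,-1,0).
General solution: c_1e^(t)(-6,2,1) + c_2e^(-t)(-2,1,0) + c_3e^(4t)(3,-1,0).

u(t) = -6c_1e^(t) - 2c_2e^(-t) + 3c_3e^(4t), v(t) = 2c_1e^(t) + c_2e^(-t) - c_3e^(4t), w(t) = c_1e^(t)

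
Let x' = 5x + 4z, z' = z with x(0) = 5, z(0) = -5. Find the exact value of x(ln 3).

15

A = [[5,4],[0,1]]; eigenvalues λ = 1, 5.
Eigenvectors: (-1,1) for λ=1, (1,0) for λ=5.
From the initial condition, c_1 = -5, c_2 = 0.
x(ln 3) = (-5)(3^1)(-1) + (0)(3^5)(1) = 15.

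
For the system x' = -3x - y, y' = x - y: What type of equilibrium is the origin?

stable improper node

A = [[-3,-1],[1,-1]]; det(A-λI) = λ^2 + 4λ + 4.
repeated λ = -2 with a single eigenvector.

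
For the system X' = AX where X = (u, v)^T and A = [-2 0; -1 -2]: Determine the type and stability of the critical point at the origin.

stable improper node

A = [[-2,0],[-1,-2]]; det(A-λI) = λ^2 + 4λ + 4.
repeated λ = -2 with a single eigenvector.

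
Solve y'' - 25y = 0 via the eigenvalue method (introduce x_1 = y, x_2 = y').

Let x_1 = y, x_2 = y'. Then x_1' = x_2 and x_2' = 25x_1.
A = [[0,1],[25,0]]; det(A-λI) = λ^2 - 25.
Eigenvalues λ = -5, 5 with eigenvectors (1,-5), (1,5).

y(t) = C_1e^(-5t) + C_2e^(5t)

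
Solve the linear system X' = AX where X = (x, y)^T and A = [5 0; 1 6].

x(t) = -K_1e^(5t), y(t) = K_1e^(5t) - K_2e^(6t)

Coefficient matrix A = [[5, 0], [1, 6]].
Characteristic polynomial det(A - λI) = λ^2 - 11λ + 30 = 0.
Eigenvalues λ = 5, 6.
For λ=5: (A-λI) row 2 is [1, 1], so an eigenvector is (-1, 1).
For λ=6: (A-λI) row 1 is [-1, 0], so an eigenvector is (0, -1).
General solution: K_1e^(5t)(-1,1) + K_2e^(6t)(0,-1).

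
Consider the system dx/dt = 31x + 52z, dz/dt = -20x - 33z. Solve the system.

x(t) = 2K_1e^(-t)sin(4t) - 3K_1e^(-t)cos(4t) - 3K_2e^(-t)sin(4t) - 2K_2e^(-t)cos(4t), z(t) = -K_1e^(-t)sin(4t) + 2K_1e^(-t)cos(4t) + 2K_2e^(-t)sin(4t) + K_2e^(-t)cos(4t)

Coefficient matrix A = [[31, 52], [-20, -33]].
Characteristic polynomial det(A - λI) = λ^2 + 2λ + 17 = 0.
Eigenvalues λ = -1 ± 4i (complex conjugate pair).
For λ=-1+4i: an eigenvector is (-3,2) - i(2,-1) = (-3 - 2i, 2 + i).
A real fundamental pair from Re and Im of e^((-1+4i)t)v: X_1 = e^(-t)(cos(4t)·(-3,2) + sin(4t)·(2,-1)), X_2 = e^(-t)(sin(4t)·(-3,2) - cos(4t)·(2,-1)).
General solution: K_1X_1 + K_2X_2.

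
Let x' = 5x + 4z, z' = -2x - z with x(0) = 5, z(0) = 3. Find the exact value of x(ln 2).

A = [[5,4],[-2,-1]]; eigenvalues λ = 1, 3.
Eigenvectors: (-1,1) for λ=1, (-2,1) for λ=3.
From the initial condition, c_1 = 11, c_2 = -8.
x(ln 2) = (11)(2^1)(-1) + (-8)(2^3)(-2) = 106.

106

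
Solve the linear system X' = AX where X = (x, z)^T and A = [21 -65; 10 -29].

Coefficient matrix A = [[21, -65], [10, -29]].
Characteristic polynomial det(A - λI) = λ^2 + 8λ + 41 = 0.
Eigenvalues λ = -4 ± 5i (complex conjugate pair).
For λ=-4+5i: an eigenvector is (-2,-1) - i(3,1) = (-2 - 3i, -1 - i).
A real fundamental pair from Re and Im of e^((-4+5i)t)v: X_1 = e^(-4t)(cos(5t)·(-2,-1) + sin(5t)·(3,1)), X_2 = e^(-4t)(sin(5t)·(-2,-1) - cos(5t)·(3,1)).
General solution: C_1X_1 + C_2X_2.

x(t) = 3C_1e^(-4t)sin(5t) - 2C_1e^(-4t)cos(5t) - 2C_2e^(-4t)sin(5t) - 3C_2e^(-4t)cos(5t), z(t) = C_1e^(-4t)sin(5t) - C_1e^(-4t)cos(5t) - C_2e^(-4t)sin(5t) - C_2e^(-4t)cos(5t)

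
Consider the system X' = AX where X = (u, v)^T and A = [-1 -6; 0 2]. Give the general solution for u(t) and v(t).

Coefficient matrix A = [[-1, -6], [0, 2]].
Characteristic polynomial det(A - λI) = λ^2 - λ - 2 = 0.
Eigenvalues λ = 2, -1.
For λ=2: (A-λI) row 1 is [-3, -6], so an eigenvector is (2, -1).
For λ=-1: (A-λI) row 1 is [0, -6], so an eigenvector is (-1, 0).
General solution: c_1e^(2t)(2,-1) + c_2e^(-t)(-1,0).

u(t) = 2c_1e^(2t) - c_2e^(-t), v(t) = -c_1e^(2t)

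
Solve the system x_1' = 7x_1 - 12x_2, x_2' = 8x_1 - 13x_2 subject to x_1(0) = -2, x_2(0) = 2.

x_1(t) = -12e^(-t) + 10e^(-5t), x_2(t) = -8e^(-t) + 10e^(-5t)

Coefficient matrix A = [[7, -12], [8, -13]].
Characteristic polynomial det(A - λI) = λ^2 + 6λ + 5 = 0.
Eigenvalues λ = -5, -1.
For λ=-5: (A-λI) row 1 is [12, -12], so an eigenvector is (-1, -1).
For λ=-1: (A-λI) row 1 is [8, -12], so an eigenvector is (-3, -2).
General solution: K_1e^(-5t)(-1,-1) + K_2e^(-t)(-3,-2).
Applying x_1(0)=-2, x_2(0)=2 gives K_1=-10, K_2=4.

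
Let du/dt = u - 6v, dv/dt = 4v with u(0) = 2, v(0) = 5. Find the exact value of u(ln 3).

A = [[1,-6],[0,4]]; eigenvalues λ = 1, 4.
Eigenvectors: (-1,0) for λ=1, (2,-1) for λ=4.
From the initial condition, c_1 = -12, c_2 = -5.
u(ln 3) = (-12)(3^1)(-1) + (-5)(3^4)(2) = -774.

-774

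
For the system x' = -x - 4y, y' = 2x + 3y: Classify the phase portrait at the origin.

unstable spiral

A = [[-1,-4],[2,3]]; det(A-λI) = λ^2 - 2λ + 5.
λ = 1 ± 2i: positive real part.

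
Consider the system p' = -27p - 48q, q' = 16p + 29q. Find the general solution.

Coefficient matrix A = [[-27, -48], [16, 29]].
Characteristic polynomial det(A - λI) = λ^2 - 2λ - 15 = 0.
Eigenvalues λ = -3, 5.
For λ=-3: (A-λI) row 1 is [-24, -48], so an eigenvector is (2, -1).
For λ=5: (A-λI) row 1 is [-32, -48], so an eigenvector is (-3, 2).
General solution: C_1e^(-3t)(2,-1) + C_2e^(5t)(-3,2).

p(t) = 2C_1e^(-3t) - 3C_2e^(5t), q(t) = -C_1e^(-3t) + 2C_2e^(5t)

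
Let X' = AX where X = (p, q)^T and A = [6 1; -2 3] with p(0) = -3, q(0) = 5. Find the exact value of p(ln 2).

-64

A = [[6,1],[-2,3]]; eigenvalues λ = 4, 5.
Eigenvectors: (-1,2) for λ=4, (1,-1) for λ=5.
From the initial condition, c_1 = 2, c_2 = -1.
p(ln 2) = (2)(2^4)(-1) + (-1)(2^5)(1) = -64.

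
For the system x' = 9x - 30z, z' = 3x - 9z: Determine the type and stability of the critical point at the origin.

center

A = [[9,-30],[3,-9]]; det(A-λI) = λ^2 + 9.
λ = 0 ± 3i: zero real part.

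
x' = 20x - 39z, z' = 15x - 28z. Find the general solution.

x(t) = 3c_1e^(-4t)sin(3t) + 2c_1e^(-4t)cos(3t) + 2c_2e^(-4t)sin(3t) - 3c_2e^(-4t)cos(3t), z(t) = 2c_1e^(-4t)sin(3t) + c_1e^(-4t)cos(3t) + c_2e^(-4t)sin(3t) - 2c_2e^(-4t)cos(3t)

Coefficient matrix A = [[20, -39], [15, -28]].
Characteristic polynomial det(A - λI) = λ^2 + 8λ + 25 = 0.
Eigenvalues λ = -4 ± 3i (complex conjugate pair).
For λ=-4+3i: an eigenvector is (2,1) - i(3,2) = (2 - 3i, 1 - 2i).
A real fundamental pair from Re and Im of e^((-4+3i)t)v: X_1 = e^(-4t)(cos(3t)·(2,1) + sin(3t)·(3,2)), X_2 = e^(-4t)(sin(3t)·(2,1) - cos(3t)·(3,2)).
General solution: c_1X_1 + c_2X_2.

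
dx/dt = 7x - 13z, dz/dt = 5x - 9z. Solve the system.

x(t) = -3K_1e^(-t)sin(t) - 2K_1e^(-t)cos(t) - 2K_2e^(-t)sin(t) + 3K_2e^(-t)cos(t), z(t) = -2K_1e^(-t)sin(t) - K_1e^(-t)cos(t) - K_2e^(-t)sin(t) + 2K_2e^(-t)cos(t)

Coefficient matrix A = [[7, -13], [5, -9]].
Characteristic polynomial det(A - λI) = λ^2 + 2λ + 2 = 0.
Eigenvalues λ = -1 ± i (complex conjugate pair).
For λ=-1+i: an eigenvector is (-2,-1) - i(-3,-2) = (-2 + 3i, -1 + 2i).
A real fundamental pair from Re and Im of e^((-1+i)t)v: X_1 = e^(-t)(cos(t)·(-2,-1) + sin(t)·(-3,-2)), X_2 = e^(-t)(sin(t)·(-2,-1) - cos(t)·(-3,-2)).
General solution: K_1X_1 + K_2X_2.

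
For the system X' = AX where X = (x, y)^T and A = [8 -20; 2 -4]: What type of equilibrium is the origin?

A = [[8,-20],[2,-4]]; det(A-λI) = λ^2 - 4λ + 8.
λ = 2 ± 2i: positive real part.

unstable spiral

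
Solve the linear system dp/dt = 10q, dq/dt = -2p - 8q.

p(t) = -K_1e^(-4t)sin(2t) + 2K_1e^(-4t)cos(2t) + 2K_2e^(-4t)sin(2t) + K_2e^(-4t)cos(2t), q(t) = -K_1e^(-4t)cos(2t) - K_2e^(-4t)sin(2t)

Coefficient matrix A = [[0, 10], [-2, -8]].
Characteristic polynomial det(A - λI) = λ^2 + 8λ + 20 = 0.
Eigenvalues λ = -4 ± 2i (complex conjugate pair).
For λ=-4+2i: an eigenvector is (2,-1) - i(-1,0) = (2 + i, -1).
A real fundamental pair from Re and Im of e^((-4+2i)t)v: X_1 = e^(-4t)(cos(2t)·(2,-1) + sin(2t)·(-1,0)), X_2 = e^(-4t)(sin(2t)·(2,-1) - cos(2t)·(-1,0)).
General solution: K_1X_1 + K_2X_2.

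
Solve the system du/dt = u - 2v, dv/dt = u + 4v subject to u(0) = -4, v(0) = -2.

Coefficient matrix A = [[1, -2], [1, 4]].
Characteristic polynomial det(A - λI) = λ^2 - 5λ + 6 = 0.
Eigenvalues λ = 3, 2.
For λ=3: (A-λI) row 1 is [-2, -2], so an eigenvector is (1, -1).
For λ=2: (A-λI) row 1 is [-1, -2], so an eigenvector is (-2, 1).
General solution: K_1e^(3t)(1,-1) + K_2e^(2t)(-2,1).
Applying u(0)=-4, v(0)=-2 gives K_1=8, K_2=6.

u(t) = 8e^(3t) - 12e^(2t), v(t) = -8e^(3t) + 6e^(2t)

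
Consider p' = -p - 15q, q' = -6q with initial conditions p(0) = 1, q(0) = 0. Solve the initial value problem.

Coefficient matrix A = [[-1, -15], [0, -6]].
Characteristic polynomial det(A - λI) = λ^2 + 7λ + 6 = 0.
Eigenvalues λ = -1, -6.
For λ=-1: (A-λI) row 1 is [0, -15], so an eigenvector is (1, 0).
For λ=-6: (A-λI) row 1 is [5, -15], so an eigenvector is (-3, -1).
General solution: c_1e^(-t)(1,0) + c_2e^(-6t)(-3,-1).
Applying p(0)=1, q(0)=0 gives c_1=1, c_2=0.

p(t) = e^(-t), q(t) = 0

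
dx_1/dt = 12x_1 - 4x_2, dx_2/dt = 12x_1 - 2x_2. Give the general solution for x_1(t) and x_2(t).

Coefficient matrix A = [[12, -4], [12, -2]].
Characteristic polynomial det(A - λI) = λ^2 - 10λ + 24 = 0.
Eigenvalues λ = 6, 4.
For λ=6: (A-λI) row 1 is [6, -4], so an eigenvector is (2, 3).
For λ=4: (A-λI) row 1 is [8, -4], so an eigenvector is (1, 2).
General solution: C_1e^(6t)(2,3) + C_2e^(4t)(1,2).

x_1(t) = 2C_1e^(6t) + C_2e^(4t), x_2(t) = 3C_1e^(6t) + 2C_2e^(4t)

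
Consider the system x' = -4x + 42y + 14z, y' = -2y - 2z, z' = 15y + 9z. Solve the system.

Coefficient matrix A = [[-4, 42, 14], [0, -2, -2], [0, 15, 9]].
det(A - λI) = 0 gives eigenvalues λ = -4, 4, 3.
For λ=-4: eigenvector (1,0,0).
For λ=4: eigenvector (0,-1,3).
For λ=3: eigenvector (-2,-2,5).
General solution: C_1e^(-4t)(1,0,0) + C_2e^(4t)(0,-1,3) + C_3e^(3t)(-2,-2,5).

x(t) = C_1e^(-4t) - 2C_3e^(3t), y(t) = -C_2e^(4t) - 2C_3e^(3t), z(t) = 3C_2e^(4t) + 5C_3e^(3t)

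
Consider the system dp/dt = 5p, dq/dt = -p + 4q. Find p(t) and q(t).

Coefficient matrix A = [[5, 0], [-1, 4]].
Characteristic polynomial det(A - λI) = λ^2 - 9λ + 20 = 0.
Eigenvalues λ = 4, 5.
For λ=4: (A-λI) row 1 is [1, 0], so an eigenvector is (0, 1).
For λ=5: (A-λI) row 2 is [-1, -1], so an eigenvector is (-1, 1).
General solution: c_1e^(4t)(0,1) + c_2e^(5t)(-1,1).

p(t) = -c_2e^(5t), q(t) = c_1e^(4t) + c_2e^(5t)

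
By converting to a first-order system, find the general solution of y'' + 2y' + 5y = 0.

y(t) = C_1e^(-t)cos(2t) + C_2e^(-t)sin(2t)

Let x_1 = y, x_2 = y'. Then x_1' = x_2 and x_2' = -5x_1 - 2x_2.
A = [[0,1],[-5,-2]]; det(A-λI) = λ^2 + 2λ + 5.
Eigenvalues λ = -1 ± 2i.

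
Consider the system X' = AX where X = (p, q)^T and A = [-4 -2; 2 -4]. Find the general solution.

Coefficient matrix A = [[-4, -2], [2, -4]].
Characteristic polynomial det(A - λI) = λ^2 + 8λ + 20 = 0.
Eigenvalues λ = -4 ± 2i (complex conjugate pair).
For λ=-4+2i: an eigenvector is (0,1) - i(-1,0) = (0 + i, 1).
A real fundamental pair from Re and Im of e^((-4+2i)t)v: X_1 = e^(-4t)(cos(2t)·(0,1) + sin(2t)·(-1,0)), X_2 = e^(-4t)(sin(2t)·(0,1) - cos(2t)·(-1,0)).
General solution: C_1X_1 + C_2X_2.

p(t) = -C_1e^(-4t)sin(2t) + C_2e^(-4t)cos(2t), q(t) = C_1e^(-4t)cos(2t) + C_2e^(-4t)sin(2t)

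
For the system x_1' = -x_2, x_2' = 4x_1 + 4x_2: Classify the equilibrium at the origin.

A = [[0,-1],[4,4]]; det(A-λI) = λ^2 - 4λ + 4.
repeated λ = 2 with a single eigenvector.

unstable improper node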